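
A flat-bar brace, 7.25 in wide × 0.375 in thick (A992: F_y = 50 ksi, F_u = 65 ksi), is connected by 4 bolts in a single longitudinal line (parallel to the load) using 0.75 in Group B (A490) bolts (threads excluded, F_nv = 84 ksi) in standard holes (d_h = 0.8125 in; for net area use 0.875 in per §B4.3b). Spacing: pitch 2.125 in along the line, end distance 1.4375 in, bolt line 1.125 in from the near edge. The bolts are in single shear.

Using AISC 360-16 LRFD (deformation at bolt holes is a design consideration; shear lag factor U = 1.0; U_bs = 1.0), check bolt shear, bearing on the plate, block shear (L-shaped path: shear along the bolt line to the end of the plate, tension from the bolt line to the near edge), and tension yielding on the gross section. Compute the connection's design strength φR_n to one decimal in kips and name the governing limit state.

Bolt shear: A_b = π(0.75)²/4 = 0.44179 in². φR_n = 0.75 × 84 × 0.44179 × 4 × 1 = 111.3 kips.
Bearing (0.375 in plate, F_u = 65 ksi): end bolts L_c = 1.4375 − 0.8125/2 = 1.03125, R_n = min(1.2×1.03125×0.375×65, 2.4×0.75×0.375×65) = 30.164 kips/bolt; interior L_c = 2.125 − 0.8125 = 1.3125, R_n = 38.391 kips/bolt. φR_n = 0.75 × (1×30.164 + 3×38.391) = 109.0 kips.
Block shear: shear path 1×[1.4375+3×2.125] = 1×7.8125 in, A_gv = 2.9297, A_nv = 1×(7.8125 − 3.5×0.875)×0.375 = 1.7813 in²; tension to near edge: (1.125 − 0.5×0.875)×0.375 = 0.25781 in². R_n = min(0.6×65×1.7813, 0.6×50×2.9297) + 1.0×65×0.25781 = min(69.471, 87.891) + 16.758 = 86.229 kips. φR_n = 0.75 × 86.229 = 64.7 kips.
Tension yield (gross): A_g = 7.25×0.375 = 2.7188 in². φR_n = 0.90 × 50 × 2.7188 = 122.3 kips.
Governing: min(111.3, 109.0, 64.7, 122.3) = 64.7 kips → block shear.

64.7 kips (block shear governs)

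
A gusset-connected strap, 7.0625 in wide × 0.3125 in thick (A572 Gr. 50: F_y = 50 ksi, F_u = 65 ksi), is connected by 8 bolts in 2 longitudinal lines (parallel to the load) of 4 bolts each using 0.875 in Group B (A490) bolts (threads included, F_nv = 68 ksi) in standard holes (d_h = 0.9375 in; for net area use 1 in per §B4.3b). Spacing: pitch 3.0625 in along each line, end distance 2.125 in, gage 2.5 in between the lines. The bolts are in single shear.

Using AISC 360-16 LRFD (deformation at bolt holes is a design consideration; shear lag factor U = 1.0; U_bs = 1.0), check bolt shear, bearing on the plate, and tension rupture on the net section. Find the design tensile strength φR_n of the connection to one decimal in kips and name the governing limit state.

Bolt shear: A_b = π(0.875)²/4 = 0.60132 in². φR_n = 0.75 × 68 × 0.60132 × 8 × 1 = 245.3 kips.
Bearing (0.3125 in plate, F_u = 65 ksi): end bolts L_c = 2.125 − 0.9375/2 = 1.65625, R_n = min(1.2×1.65625×0.3125×65, 2.4×0.875×0.3125×65) = 40.371 kips/bolt; interior L_c = 3.0625 − 0.9375 = 2.125, R_n = 42.656 kips/bolt. φR_n = 0.75 × (2×40.371 + 6×42.656) = 252.5 kips.
Tension rupture (net): A_n = (7.0625 − 2×1)×0.3125 = 1.582 in² (U = 1.0, A_e = A_n). φR_n = 0.75 × 65 × 1.582 = 77.1 kips.
Governing: min(245.3, 252.5, 77.1) = 77.1 kips → net-section rupture.

77.1 kips (net-section rupture governs)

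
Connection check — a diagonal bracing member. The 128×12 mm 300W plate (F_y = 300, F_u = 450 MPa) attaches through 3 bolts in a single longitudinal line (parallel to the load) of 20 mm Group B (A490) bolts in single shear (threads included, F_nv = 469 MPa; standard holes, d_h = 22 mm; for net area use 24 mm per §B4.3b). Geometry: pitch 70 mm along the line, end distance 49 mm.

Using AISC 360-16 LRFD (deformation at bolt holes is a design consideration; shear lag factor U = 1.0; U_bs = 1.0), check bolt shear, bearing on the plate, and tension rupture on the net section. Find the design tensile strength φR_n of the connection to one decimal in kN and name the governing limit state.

331.5 kN (bolt shear governs)

Bolt shear: A_b = π(20)²/4 = 314.16 mm². φR_n = 0.75 × 469 × 314.16 × 3 × 1 = 331.5 kN.
Bearing (12 mm plate, F_u = 450 MPa): end bolts L_c = 49 − 22/2 = 38, R_n = min(1.2×38×12×450, 2.4×20×12×450) = 246.24 kN/bolt; interior L_c = 70 − 22 = 48, R_n = 259.2 kN/bolt. φR_n = 0.75 × (1×246.24 + 2×259.2) = 573.5 kN.
Tension rupture (net): A_n = (128 − 1×24)×12 = 1248 mm² (U = 1.0, A_e = A_n). φR_n = 0.75 × 450 × 1248 = 421.2 kN.
Governing: min(331.5, 573.5, 421.2) = 331.5 kN → bolt shear.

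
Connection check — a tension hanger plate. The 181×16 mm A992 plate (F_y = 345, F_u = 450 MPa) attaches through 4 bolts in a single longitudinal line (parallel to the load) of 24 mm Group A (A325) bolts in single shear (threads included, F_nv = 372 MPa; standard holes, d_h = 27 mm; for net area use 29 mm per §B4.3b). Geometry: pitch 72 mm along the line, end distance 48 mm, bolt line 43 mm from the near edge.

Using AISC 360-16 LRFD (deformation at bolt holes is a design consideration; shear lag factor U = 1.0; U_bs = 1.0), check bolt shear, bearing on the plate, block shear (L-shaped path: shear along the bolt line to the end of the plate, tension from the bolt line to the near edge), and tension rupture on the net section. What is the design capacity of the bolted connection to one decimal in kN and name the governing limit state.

504.9 kN (bolt shear governs)

Bolt shear: A_b = π(24)²/4 = 452.39 mm². φR_n = 0.75 × 372 × 452.39 × 4 × 1 = 504.9 kN.
Bearing (16 mm plate, F_u = 450 MPa): end bolts L_c = 48 − 27/2 = 34.5, R_n = min(1.2×34.5×16×450, 2.4×24×16×450) = 298.08 kN/bolt; interior L_c = 72 − 27 = 45, R_n = 388.8 kN/bolt. φR_n = 0.75 × (1×298.08 + 3×388.8) = 1098.4 kN.
Block shear: shear path 1×[48+3×72] = 1×264 mm, A_gv = 4224, A_nv = 1×(264 − 3.5×29)×16 = 2600 mm²; tension to near edge: (43 − 0.5×29)×16 = 456 mm². R_n = min(0.6×450×2600, 0.6×345×4224) + 1.0×450×456 = min(702, 874.37) + 205.2 = 907.2 kN. φR_n = 0.75 × 907.2 = 680.4 kN.
Tension rupture (net): A_n = (181 − 1×29)×16 = 2432 mm² (U = 1.0, A_e = A_n). φR_n = 0.75 × 450 × 2432 = 820.8 kN.
Governing: min(504.9, 1098.4, 680.4, 820.8) = 504.9 kN → bolt shear.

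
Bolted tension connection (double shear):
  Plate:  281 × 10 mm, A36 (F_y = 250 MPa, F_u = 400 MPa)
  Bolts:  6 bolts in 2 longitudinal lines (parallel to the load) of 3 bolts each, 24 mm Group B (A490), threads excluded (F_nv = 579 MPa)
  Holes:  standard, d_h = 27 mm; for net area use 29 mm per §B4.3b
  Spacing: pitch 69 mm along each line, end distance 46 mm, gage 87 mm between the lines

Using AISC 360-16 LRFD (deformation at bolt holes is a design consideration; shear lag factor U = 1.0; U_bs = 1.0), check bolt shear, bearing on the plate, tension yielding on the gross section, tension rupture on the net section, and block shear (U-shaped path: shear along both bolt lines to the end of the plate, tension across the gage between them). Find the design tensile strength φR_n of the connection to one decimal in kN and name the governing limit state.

575.4 kN (block shear governs)

Bolt shear: A_b = π(24)²/4 = 452.39 mm². φR_n = 0.75 × 579 × 452.39 × 6 × 2 = 2357.4 kN.
Bearing (10 mm plate, F_u = 400 MPa): end bolts L_c = 46 − 27/2 = 32.5, R_n = min(1.2×32.5×10×400, 2.4×24×10×400) = 156 kN/bolt; interior L_c = 69 − 27 = 42, R_n = 201.6 kN/bolt. φR_n = 0.75 × (2×156 + 4×201.6) = 838.8 kN.
Tension yield (gross): A_g = 281×10 = 2810 mm². φR_n = 0.90 × 250 × 2810 = 632.3 kN.
Tension rupture (net): A_n = (281 − 2×29)×10 = 2230 mm² (U = 1.0, A_e = A_n). φR_n = 0.75 × 400 × 2230 = 669.0 kN.
Block shear: shear path 2×[46+2×69] = 2×184 mm, A_gv = 3680, A_nv = 2×(184 − 2.5×29)×10 = 2230 mm²; tension across gage: (87 − 1×29)×10 = 580 mm². R_n = min(0.6×400×2230, 0.6×250×3680) + 1.0×400×580 = min(535.2, 552) + 232 = 767.2 kN. φR_n = 0.75 × 767.2 = 575.4 kN.
Governing: min(2357.4, 838.8, 632.3, 669.0, 575.4) = 575.4 kN → block shear.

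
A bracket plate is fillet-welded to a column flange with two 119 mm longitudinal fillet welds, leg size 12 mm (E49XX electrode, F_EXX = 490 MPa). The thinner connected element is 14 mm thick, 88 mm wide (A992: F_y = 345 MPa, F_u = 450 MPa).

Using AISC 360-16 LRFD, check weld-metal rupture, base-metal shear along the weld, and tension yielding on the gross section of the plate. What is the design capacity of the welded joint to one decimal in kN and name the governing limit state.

Weld metal: throat = 0.707×12 = 8.484 mm, L = 2×119 = 238 mm. φR_n = 0.75 × 0.6 × 490 × 8.484 × 238 = 445.2 kN.
Base metal shear (14 mm plate): yield φR_n = 1.0×0.6×345×14×238 = 689.7 kN; rupture φR_n = 0.75×0.6×450×14×238 = 674.7 kN; take 674.7 kN (rupture).
Tension yield (gross): A_g = 88×14 = 1232 mm². φR_n = 0.90 × 345 × 1232 = 382.5 kN.
Governing: min(445.2, 674.7, 382.5) = 382.5 kN → gross-section yield.

382.5 kN (gross-section yield governs)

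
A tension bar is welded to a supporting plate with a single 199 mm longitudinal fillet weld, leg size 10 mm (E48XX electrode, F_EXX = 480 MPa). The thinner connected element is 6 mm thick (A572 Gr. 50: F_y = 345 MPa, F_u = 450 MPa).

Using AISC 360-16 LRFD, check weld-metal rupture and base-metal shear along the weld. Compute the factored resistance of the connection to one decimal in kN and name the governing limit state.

Weld metal: throat = 0.707×10 = 7.07 mm, L = 199 mm. φR_n = 0.75 × 0.6 × 480 × 7.07 × 199 = 303.9 kN.
Base metal shear (6 mm plate): yield φR_n = 1.0×0.6×345×6×199 = 247.2 kN; rupture φR_n = 0.75×0.6×450×6×199 = 241.8 kN; take 241.8 kN (rupture).
Governing: min(303.9, 241.8) = 241.8 kN → base-metal shear.

241.8 kN (base-metal shear governs)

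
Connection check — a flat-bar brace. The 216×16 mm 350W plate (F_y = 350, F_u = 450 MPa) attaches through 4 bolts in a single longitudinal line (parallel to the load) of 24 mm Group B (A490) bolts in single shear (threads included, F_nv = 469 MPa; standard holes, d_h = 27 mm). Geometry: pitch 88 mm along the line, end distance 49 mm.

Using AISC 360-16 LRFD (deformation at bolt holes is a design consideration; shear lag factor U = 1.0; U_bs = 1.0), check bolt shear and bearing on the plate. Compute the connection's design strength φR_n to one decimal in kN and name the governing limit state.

636.5 kN (bolt shear governs)

Bolt shear: A_b = π(24)²/4 = 452.39 mm². φR_n = 0.75 × 469 × 452.39 × 4 × 1 = 636.5 kN.
Bearing (16 mm plate, F_u = 450 MPa): end bolts L_c = 49 − 27/2 = 35.5, R_n = min(1.2×35.5×16×450, 2.4×24×16×450) = 306.72 kN/bolt; interior L_c = 88 − 27 = 61, R_n = 414.72 kN/bolt. φR_n = 0.75 × (1×306.72 + 3×414.72) = 1163.2 kN.
Governing: min(636.5, 1163.2) = 636.5 kN → bolt shear.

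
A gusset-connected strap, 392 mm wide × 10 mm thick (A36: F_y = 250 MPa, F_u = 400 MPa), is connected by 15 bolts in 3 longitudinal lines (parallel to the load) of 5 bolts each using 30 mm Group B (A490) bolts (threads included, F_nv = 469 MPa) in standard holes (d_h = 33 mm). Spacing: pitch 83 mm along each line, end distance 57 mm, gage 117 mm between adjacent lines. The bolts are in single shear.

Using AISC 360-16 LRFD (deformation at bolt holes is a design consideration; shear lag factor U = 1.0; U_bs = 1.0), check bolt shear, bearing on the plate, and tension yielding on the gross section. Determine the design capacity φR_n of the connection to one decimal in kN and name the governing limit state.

882.0 kN (gross-section yield governs)

Bolt shear: A_b = π(30)²/4 = 706.86 mm². φR_n = 0.75 × 469 × 706.86 × 15 × 1 = 3729.6 kN.
Bearing (10 mm plate, F_u = 400 MPa): end bolts L_c = 57 − 33/2 = 40.5, R_n = min(1.2×40.5×10×400, 2.4×30×10×400) = 194.4 kN/bolt; interior L_c = 83 − 33 = 50, R_n = 240 kN/bolt. φR_n = 0.75 × (3×194.4 + 12×240) = 2597.4 kN.
Tension yield (gross): A_g = 392×10 = 3920 mm². φR_n = 0.90 × 250 × 3920 = 882.0 kN.
Governing: min(3729.6, 2597.4, 882.0) = 882.0 kN → gross-section yield.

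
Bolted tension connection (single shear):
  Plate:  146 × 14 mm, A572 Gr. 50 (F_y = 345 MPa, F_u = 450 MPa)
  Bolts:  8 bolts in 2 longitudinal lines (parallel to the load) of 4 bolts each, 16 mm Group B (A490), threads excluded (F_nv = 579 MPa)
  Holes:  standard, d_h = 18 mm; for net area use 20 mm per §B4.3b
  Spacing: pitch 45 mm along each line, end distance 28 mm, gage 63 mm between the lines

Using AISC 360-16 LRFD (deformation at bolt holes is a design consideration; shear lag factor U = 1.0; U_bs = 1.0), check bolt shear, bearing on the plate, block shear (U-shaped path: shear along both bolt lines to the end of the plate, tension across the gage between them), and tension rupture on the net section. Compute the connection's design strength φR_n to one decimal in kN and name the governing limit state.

500.9 kN (net-section rupture governs)

Bolt shear: A_b = π(16)²/4 = 201.06 mm². φR_n = 0.75 × 579 × 201.06 × 8 × 1 = 698.5 kN.
Bearing (14 mm plate, F_u = 450 MPa): end bolts L_c = 28 − 18/2 = 19, R_n = min(1.2×19×14×450, 2.4×16×14×450) = 143.64 kN/bolt; interior L_c = 45 − 18 = 27, R_n = 204.12 kN/bolt. φR_n = 0.75 × (2×143.64 + 6×204.12) = 1134.0 kN.
Block shear: shear path 2×[28+3×45] = 2×163 mm, A_gv = 4564, A_nv = 2×(163 − 3.5×20)×14 = 2604 mm²; tension across gage: (63 − 1×20)×14 = 602 mm². R_n = min(0.6×450×2604, 0.6×345×4564) + 1.0×450×602 = min(703.08, 944.75) + 270.9 = 973.98 kN. φR_n = 0.75 × 973.98 = 730.5 kN.
Tension rupture (net): A_n = (146 − 2×20)×14 = 1484 mm² (U = 1.0, A_e = A_n). φR_n = 0.75 × 450 × 1484 = 500.9 kN.
Governing: min(698.5, 1134.0, 730.5, 500.9) = 500.9 kN → net-section rupture.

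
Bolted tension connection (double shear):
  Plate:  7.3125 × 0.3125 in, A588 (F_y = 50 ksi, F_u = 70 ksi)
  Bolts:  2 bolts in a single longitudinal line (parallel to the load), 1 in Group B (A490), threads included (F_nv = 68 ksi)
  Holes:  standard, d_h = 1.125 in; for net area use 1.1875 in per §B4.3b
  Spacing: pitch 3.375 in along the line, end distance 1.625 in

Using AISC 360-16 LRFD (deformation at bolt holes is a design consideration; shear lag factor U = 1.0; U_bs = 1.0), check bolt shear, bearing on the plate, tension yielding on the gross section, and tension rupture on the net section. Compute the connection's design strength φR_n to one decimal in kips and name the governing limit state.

60.3 kips (bearing governs)

Bolt shear: A_b = π(1)²/4 = 0.7854 in². φR_n = 0.75 × 68 × 0.7854 × 2 × 2 = 160.2 kips.
Bearing (0.3125 in plate, F_u = 70 ksi): end bolts L_c = 1.625 − 1.125/2 = 1.0625, R_n = min(1.2×1.0625×0.3125×70, 2.4×1×0.3125×70) = 27.891 kips/bolt; interior L_c = 3.375 − 1.125 = 2.25, R_n = 52.5 kips/bolt. φR_n = 0.75 × (1×27.891 + 1×52.5) = 60.3 kips.
Tension yield (gross): A_g = 7.3125×0.3125 = 2.2852 in². φR_n = 0.90 × 50 × 2.2852 = 102.8 kips.
Tension rupture (net): A_n = (7.3125 − 1×1.1875)×0.3125 = 1.9141 in² (U = 1.0, A_e = A_n). φR_n = 0.75 × 70 × 1.9141 = 100.5 kips.
Governing: min(160.2, 60.3, 102.8, 100.5) = 60.3 kips → bearing.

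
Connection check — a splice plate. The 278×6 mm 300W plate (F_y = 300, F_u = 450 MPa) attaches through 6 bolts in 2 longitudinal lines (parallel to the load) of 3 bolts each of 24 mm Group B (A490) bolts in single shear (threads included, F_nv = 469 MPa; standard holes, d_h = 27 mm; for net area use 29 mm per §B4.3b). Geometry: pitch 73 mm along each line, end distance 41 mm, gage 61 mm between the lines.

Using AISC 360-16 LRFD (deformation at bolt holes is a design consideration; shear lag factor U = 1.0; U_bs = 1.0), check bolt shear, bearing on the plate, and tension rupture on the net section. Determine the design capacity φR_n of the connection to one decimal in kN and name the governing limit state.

445.5 kN (net-section rupture governs)

Bolt shear: A_b = π(24)²/4 = 452.39 mm². φR_n = 0.75 × 469 × 452.39 × 6 × 1 = 954.8 kN.
Bearing (6 mm plate, F_u = 450 MPa): end bolts L_c = 41 − 27/2 = 27.5, R_n = min(1.2×27.5×6×450, 2.4×24×6×450) = 89.1 kN/bolt; interior L_c = 73 − 27 = 46, R_n = 149.04 kN/bolt. φR_n = 0.75 × (2×89.1 + 4×149.04) = 580.8 kN.
Tension rupture (net): A_n = (278 − 2×29)×6 = 1320 mm² (U = 1.0, A_e = A_n). φR_n = 0.75 × 450 × 1320 = 445.5 kN.
Governing: min(954.8, 580.8, 445.5) = 445.5 kN → net-section rupture.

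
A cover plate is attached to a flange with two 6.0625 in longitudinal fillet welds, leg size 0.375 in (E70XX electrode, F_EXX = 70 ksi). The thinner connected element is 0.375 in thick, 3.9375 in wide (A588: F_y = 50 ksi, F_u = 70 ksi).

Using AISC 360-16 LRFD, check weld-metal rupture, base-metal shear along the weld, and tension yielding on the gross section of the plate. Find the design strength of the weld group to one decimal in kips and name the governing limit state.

66.4 kips (gross-section yield governs)

Weld metal: throat = 0.707×0.375 = 0.26513 in, L = 2×6.0625 = 12.125 in. φR_n = 0.75 × 0.6 × 70 × 0.26513 × 12.125 = 101.3 kips.
Base metal shear (0.375 in plate): yield φR_n = 1.0×0.6×50×0.375×12.125 = 136.4 kips; rupture φR_n = 0.75×0.6×70×0.375×12.125 = 143.2 kips; take 136.4 kips (yield).
Tension yield (gross): A_g = 3.9375×0.375 = 1.4766 in². φR_n = 0.90 × 50 × 1.4766 = 66.4 kips.
Governing: min(101.3, 136.4, 66.4) = 66.4 kips → gross-section yield.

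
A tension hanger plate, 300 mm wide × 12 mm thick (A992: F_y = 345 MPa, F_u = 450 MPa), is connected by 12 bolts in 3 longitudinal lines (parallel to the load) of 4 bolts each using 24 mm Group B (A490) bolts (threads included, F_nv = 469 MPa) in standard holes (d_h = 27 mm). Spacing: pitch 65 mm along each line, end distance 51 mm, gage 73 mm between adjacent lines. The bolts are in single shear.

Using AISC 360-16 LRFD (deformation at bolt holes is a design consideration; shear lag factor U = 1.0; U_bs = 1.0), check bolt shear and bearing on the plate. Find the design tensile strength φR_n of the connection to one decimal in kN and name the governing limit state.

1909.5 kN (bolt shear governs)

Bolt shear: A_b = π(24)²/4 = 452.39 mm². φR_n = 0.75 × 469 × 452.39 × 12 × 1 = 1909.5 kN.
Bearing (12 mm plate, F_u = 450 MPa): end bolts L_c = 51 − 27/2 = 37.5, R_n = min(1.2×37.5×12×450, 2.4×24×12×450) = 243 kN/bolt; interior L_c = 65 − 27 = 38, R_n = 246.24 kN/bolt. φR_n = 0.75 × (3×243 + 9×246.24) = 2208.9 kN.
Governing: min(1909.5, 2208.9) = 1909.5 kN → bolt shear.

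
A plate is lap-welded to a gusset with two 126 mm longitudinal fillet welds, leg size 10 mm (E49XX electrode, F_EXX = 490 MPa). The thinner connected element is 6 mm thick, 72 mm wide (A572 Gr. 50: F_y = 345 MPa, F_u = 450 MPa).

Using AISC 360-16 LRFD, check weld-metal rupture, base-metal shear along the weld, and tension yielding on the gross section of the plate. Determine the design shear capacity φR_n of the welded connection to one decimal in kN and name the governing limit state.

Weld metal: throat = 0.707×10 = 7.07 mm, L = 2×126 = 252 mm. φR_n = 0.75 × 0.6 × 490 × 7.07 × 252 = 392.9 kN.
Base metal shear (6 mm plate): yield φR_n = 1.0×0.6×345×6×252 = 313.0 kN; rupture φR_n = 0.75×0.6×450×6×252 = 306.2 kN; take 306.2 kN (rupture).
Tension yield (gross): A_g = 72×6 = 432 mm². φR_n = 0.90 × 345 × 432 = 134.1 kN.
Governing: min(392.9, 306.2, 134.1) = 134.1 kN → gross-section yield.

134.1 kN (gross-section yield governs)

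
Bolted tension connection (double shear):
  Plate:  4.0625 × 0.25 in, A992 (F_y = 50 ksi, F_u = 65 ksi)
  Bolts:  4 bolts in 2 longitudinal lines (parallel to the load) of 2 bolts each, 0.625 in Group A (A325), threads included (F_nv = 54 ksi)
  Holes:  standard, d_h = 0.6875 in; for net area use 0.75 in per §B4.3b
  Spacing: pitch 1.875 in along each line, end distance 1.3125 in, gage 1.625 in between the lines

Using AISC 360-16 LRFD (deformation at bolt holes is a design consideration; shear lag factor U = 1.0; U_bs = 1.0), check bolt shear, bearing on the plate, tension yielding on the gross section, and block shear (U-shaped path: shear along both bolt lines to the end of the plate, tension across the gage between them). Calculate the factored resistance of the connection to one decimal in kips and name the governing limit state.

Bolt shear: A_b = π(0.625)²/4 = 0.3068 in². φR_n = 0.75 × 54 × 0.3068 × 4 × 2 = 99.4 kips.
Bearing (0.25 in plate, F_u = 65 ksi): end bolts L_c = 1.3125 − 0.6875/2 = 0.96875, R_n = min(1.2×0.96875×0.25×65, 2.4×0.625×0.25×65) = 18.891 kips/bolt; interior L_c = 1.875 − 0.6875 = 1.1875, R_n = 23.156 kips/bolt. φR_n = 0.75 × (2×18.891 + 2×23.156) = 63.1 kips.
Tension yield (gross): A_g = 4.0625×0.25 = 1.0156 in². φR_n = 0.90 × 50 × 1.0156 = 45.7 kips.
Block shear: shear path 2×[1.3125+1×1.875] = 2×3.1875 in, A_gv = 1.5938, A_nv = 2×(3.1875 − 1.5×0.75)×0.25 = 1.0313 in²; tension across gage: (1.625 − 1×0.75)×0.25 = 0.21875 in². R_n = min(0.6×65×1.0313, 0.6×50×1.5938) + 1.0×65×0.21875 = min(40.221, 47.814) + 14.219 = 54.44 kips. φR_n = 0.75 × 54.44 = 40.8 kips.
Governing: min(99.4, 63.1, 45.7, 40.8) = 40.8 kips → block shear.

40.8 kips (block shear governs)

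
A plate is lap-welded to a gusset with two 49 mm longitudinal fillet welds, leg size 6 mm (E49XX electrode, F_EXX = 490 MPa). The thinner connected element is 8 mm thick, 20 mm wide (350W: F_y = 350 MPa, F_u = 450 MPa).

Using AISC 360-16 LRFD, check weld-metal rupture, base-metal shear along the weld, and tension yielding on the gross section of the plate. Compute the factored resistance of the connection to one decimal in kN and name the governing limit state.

50.4 kN (gross-section yield governs)

Weld metal: throat = 0.707×6 = 4.242 mm, L = 2×49 = 98 mm. φR_n = 0.75 × 0.6 × 490 × 4.242 × 98 = 91.7 kN.
Base metal shear (8 mm plate): yield φR_n = 1.0×0.6×350×8×98 = 164.6 kN; rupture φR_n = 0.75×0.6×450×8×98 = 158.8 kN; take 158.8 kN (rupture).
Tension yield (gross): A_g = 20×8 = 160 mm². φR_n = 0.90 × 350 × 160 = 50.4 kN.
Governing: min(91.7, 158.8, 50.4) = 50.4 kN → gross-section yield.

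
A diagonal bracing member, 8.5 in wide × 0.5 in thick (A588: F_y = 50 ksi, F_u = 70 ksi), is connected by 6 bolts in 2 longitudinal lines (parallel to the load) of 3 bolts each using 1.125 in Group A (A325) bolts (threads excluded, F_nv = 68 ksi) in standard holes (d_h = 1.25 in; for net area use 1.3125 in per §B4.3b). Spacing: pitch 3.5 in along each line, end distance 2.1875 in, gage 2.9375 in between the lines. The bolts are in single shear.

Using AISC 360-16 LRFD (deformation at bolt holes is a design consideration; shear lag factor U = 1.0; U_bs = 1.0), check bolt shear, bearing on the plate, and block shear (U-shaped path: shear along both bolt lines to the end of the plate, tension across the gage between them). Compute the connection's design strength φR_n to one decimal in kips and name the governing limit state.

228.7 kips (block shear governs)

Bolt shear: A_b = π(1.125)²/4 = 0.99402 in². φR_n = 0.75 × 68 × 0.99402 × 6 × 1 = 304.2 kips.
Bearing (0.5 in plate, F_u = 70 ksi): end bolts L_c = 2.1875 − 1.25/2 = 1.5625, R_n = min(1.2×1.5625×0.5×70, 2.4×1.125×0.5×70) = 65.625 kips/bolt; interior L_c = 3.5 − 1.25 = 2.25, R_n = 94.5 kips/bolt. φR_n = 0.75 × (2×65.625 + 4×94.5) = 381.9 kips.
Block shear: shear path 2×[2.1875+2×3.5] = 2×9.1875 in, A_gv = 9.1875, A_nv = 2×(9.1875 − 2.5×1.3125)×0.5 = 5.9063 in²; tension across gage: (2.9375 − 1×1.3125)×0.5 = 0.8125 in². R_n = min(0.6×70×5.9063, 0.6×50×9.1875) + 1.0×70×0.8125 = min(248.06, 275.63) + 56.875 = 304.94 kips. φR_n = 0.75 × 304.94 = 228.7 kips.
Governing: min(304.2, 381.9, 228.7) = 228.7 kips → block shear.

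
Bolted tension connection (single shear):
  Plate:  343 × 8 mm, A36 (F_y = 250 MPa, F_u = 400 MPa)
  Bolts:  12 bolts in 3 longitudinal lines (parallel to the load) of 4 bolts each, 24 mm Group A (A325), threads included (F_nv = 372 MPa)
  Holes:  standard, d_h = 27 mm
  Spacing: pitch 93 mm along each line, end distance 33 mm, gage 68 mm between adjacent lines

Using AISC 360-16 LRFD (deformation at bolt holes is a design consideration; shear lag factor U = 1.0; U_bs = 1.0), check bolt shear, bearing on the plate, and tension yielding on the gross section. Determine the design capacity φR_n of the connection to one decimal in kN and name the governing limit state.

Bolt shear: A_b = π(24)²/4 = 452.39 mm². φR_n = 0.75 × 372 × 452.39 × 12 × 1 = 1514.6 kN.
Bearing (8 mm plate, F_u = 400 MPa): end bolts L_c = 33 − 27/2 = 19.5, R_n = min(1.2×19.5×8×400, 2.4×24×8×400) = 74.88 kN/bolt; interior L_c = 93 − 27 = 66, R_n = 184.32 kN/bolt. φR_n = 0.75 × (3×74.88 + 9×184.32) = 1412.6 kN.
Tension yield (gross): A_g = 343×8 = 2744 mm². φR_n = 0.90 × 250 × 2744 = 617.4 kN.
Governing: min(1514.6, 1412.6, 617.4) = 617.4 kN → gross-section yield.

617.4 kN (gross-section yield governs)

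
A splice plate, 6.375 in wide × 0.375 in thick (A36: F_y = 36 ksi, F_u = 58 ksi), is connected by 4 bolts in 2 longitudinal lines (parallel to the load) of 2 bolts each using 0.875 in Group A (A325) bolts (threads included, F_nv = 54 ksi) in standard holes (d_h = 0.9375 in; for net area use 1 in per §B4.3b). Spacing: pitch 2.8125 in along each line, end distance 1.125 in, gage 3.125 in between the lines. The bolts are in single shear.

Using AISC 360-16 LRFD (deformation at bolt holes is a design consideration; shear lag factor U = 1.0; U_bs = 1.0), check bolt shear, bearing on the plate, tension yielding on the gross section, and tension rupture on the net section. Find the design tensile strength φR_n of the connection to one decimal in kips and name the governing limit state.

71.4 kips (net-section rupture governs)

Bolt shear: A_b = π(0.875)²/4 = 0.60132 in². φR_n = 0.75 × 54 × 0.60132 × 4 × 1 = 97.4 kips.
Bearing (0.375 in plate, F_u = 58 ksi): end bolts L_c = 1.125 − 0.9375/2 = 0.65625, R_n = min(1.2×0.65625×0.375×58, 2.4×0.875×0.375×58) = 17.128 kips/bolt; interior L_c = 2.8125 − 0.9375 = 1.875, R_n = 45.675 kips/bolt. φR_n = 0.75 × (2×17.128 + 2×45.675) = 94.2 kips.
Tension yield (gross): A_g = 6.375×0.375 = 2.3906 in². φR_n = 0.90 × 36 × 2.3906 = 77.5 kips.
Tension rupture (net): A_n = (6.375 − 2×1)×0.375 = 1.6406 in² (U = 1.0, A_e = A_n). φR_n = 0.75 × 58 × 1.6406 = 71.4 kips.
Governing: min(97.4, 94.2, 77.5, 71.4) = 71.4 kips → net-section rupture.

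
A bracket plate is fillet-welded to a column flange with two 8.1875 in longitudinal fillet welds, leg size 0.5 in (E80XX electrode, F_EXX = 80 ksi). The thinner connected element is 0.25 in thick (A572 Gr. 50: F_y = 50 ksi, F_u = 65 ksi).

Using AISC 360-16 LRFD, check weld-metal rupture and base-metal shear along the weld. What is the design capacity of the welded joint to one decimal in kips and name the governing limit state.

Weld metal: throat = 0.707×0.5 = 0.3535 in, L = 2×8.1875 = 16.375 in. φR_n = 0.75 × 0.6 × 80 × 0.3535 × 16.375 = 208.4 kips.
Base metal shear (0.25 in plate): yield φR_n = 1.0×0.6×50×0.25×16.375 = 122.8 kips; rupture φR_n = 0.75×0.6×65×0.25×16.375 = 119.7 kips; take 119.7 kips (rupture).
Governing: min(208.4, 119.7) = 119.7 kips → base-metal shear.

119.7 kips (base-metal shear governs)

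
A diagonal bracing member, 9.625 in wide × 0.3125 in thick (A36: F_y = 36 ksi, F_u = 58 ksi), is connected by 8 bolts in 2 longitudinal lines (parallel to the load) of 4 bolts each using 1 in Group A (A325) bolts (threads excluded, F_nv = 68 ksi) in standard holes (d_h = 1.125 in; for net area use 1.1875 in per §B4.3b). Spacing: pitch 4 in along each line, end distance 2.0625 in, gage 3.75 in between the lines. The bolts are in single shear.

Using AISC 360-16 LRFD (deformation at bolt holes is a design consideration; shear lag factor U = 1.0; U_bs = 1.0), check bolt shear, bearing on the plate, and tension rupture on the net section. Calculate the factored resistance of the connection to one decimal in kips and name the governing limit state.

Bolt shear: A_b = π(1)²/4 = 0.7854 in². φR_n = 0.75 × 68 × 0.7854 × 8 × 1 = 320.4 kips.
Bearing (0.3125 in plate, F_u = 58 ksi): end bolts L_c = 2.0625 − 1.125/2 = 1.5, R_n = min(1.2×1.5×0.3125×58, 2.4×1×0.3125×58) = 32.625 kips/bolt; interior L_c = 4 − 1.125 = 2.875, R_n = 43.5 kips/bolt. φR_n = 0.75 × (2×32.625 + 6×43.5) = 244.7 kips.
Tension rupture (net): A_n = (9.625 − 2×1.1875)×0.3125 = 2.2656 in² (U = 1.0, A_e = A_n). φR_n = 0.75 × 58 × 2.2656 = 98.6 kips.
Governing: min(320.4, 244.7, 98.6) = 98.6 kips → net-section rupture.

98.6 kips (net-section rupture governs)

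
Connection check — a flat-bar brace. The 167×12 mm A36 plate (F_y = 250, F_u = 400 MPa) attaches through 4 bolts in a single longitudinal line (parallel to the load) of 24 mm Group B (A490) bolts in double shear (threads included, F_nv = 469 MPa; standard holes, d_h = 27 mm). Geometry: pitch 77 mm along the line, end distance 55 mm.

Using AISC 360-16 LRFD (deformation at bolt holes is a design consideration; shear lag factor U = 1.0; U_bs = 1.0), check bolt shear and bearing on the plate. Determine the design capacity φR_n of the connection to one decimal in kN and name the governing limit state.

801.4 kN (bearing governs)

Bolt shear: A_b = π(24)²/4 = 452.39 mm². φR_n = 0.75 × 469 × 452.39 × 4 × 2 = 1273.0 kN.
Bearing (12 mm plate, F_u = 400 MPa): end bolts L_c = 55 − 27/2 = 41.5, R_n = min(1.2×41.5×12×400, 2.4×24×12×400) = 239.04 kN/bolt; interior L_c = 77 − 27 = 50, R_n = 276.48 kN/bolt. φR_n = 0.75 × (1×239.04 + 3×276.48) = 801.4 kN.
Governing: min(1273.0, 801.4) = 801.4 kN → bearing.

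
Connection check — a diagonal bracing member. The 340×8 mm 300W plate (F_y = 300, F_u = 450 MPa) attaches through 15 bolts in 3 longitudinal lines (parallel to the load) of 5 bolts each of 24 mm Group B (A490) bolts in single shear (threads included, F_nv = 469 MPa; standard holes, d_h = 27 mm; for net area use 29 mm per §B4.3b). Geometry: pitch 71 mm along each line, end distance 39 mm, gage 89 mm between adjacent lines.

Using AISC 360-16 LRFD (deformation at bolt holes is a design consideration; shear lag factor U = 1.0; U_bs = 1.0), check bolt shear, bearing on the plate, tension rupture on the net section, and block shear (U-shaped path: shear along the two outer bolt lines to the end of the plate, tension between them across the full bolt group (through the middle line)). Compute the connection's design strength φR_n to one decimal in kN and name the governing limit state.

683.1 kN (net-section rupture governs)

Bolt shear: A_b = π(24)²/4 = 452.39 mm². φR_n = 0.75 × 469 × 452.39 × 15 × 1 = 2386.9 kN.
Bearing (8 mm plate, F_u = 450 MPa): end bolts L_c = 39 − 27/2 = 25.5, R_n = min(1.2×25.5×8×450, 2.4×24×8×450) = 110.16 kN/bolt; interior L_c = 71 − 27 = 44, R_n = 190.08 kN/bolt. φR_n = 0.75 × (3×110.16 + 12×190.08) = 1958.6 kN.
Tension rupture (net): A_n = (340 − 3×29)×8 = 2024 mm² (U = 1.0, A_e = A_n). φR_n = 0.75 × 450 × 2024 = 683.1 kN.
Block shear: shear path 2×[39+4×71] = 2×323 mm, A_gv = 5168, A_nv = 2×(323 − 4.5×29)×8 = 3080 mm²; tension across gage: (178 − 2×29)×8 = 960 mm². R_n = min(0.6×450×3080, 0.6×300×5168) + 1.0×450×960 = min(831.6, 930.24) + 432 = 1263.6 kN. φR_n = 0.75 × 1263.6 = 947.7 kN.
Governing: min(2386.9, 1958.6, 683.1, 947.7) = 683.1 kN → net-section rupture.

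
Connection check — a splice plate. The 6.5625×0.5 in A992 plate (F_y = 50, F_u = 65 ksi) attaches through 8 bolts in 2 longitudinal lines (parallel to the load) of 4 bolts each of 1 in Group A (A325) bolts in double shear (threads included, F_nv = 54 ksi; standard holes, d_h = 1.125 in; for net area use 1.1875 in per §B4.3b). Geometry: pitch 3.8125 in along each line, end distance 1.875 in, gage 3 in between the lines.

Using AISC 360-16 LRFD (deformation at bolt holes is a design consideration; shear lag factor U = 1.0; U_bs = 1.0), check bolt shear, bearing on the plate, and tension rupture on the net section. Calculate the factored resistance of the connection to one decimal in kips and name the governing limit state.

Bolt shear: A_b = π(1)²/4 = 0.7854 in². φR_n = 0.75 × 54 × 0.7854 × 8 × 2 = 508.9 kips.
Bearing (0.5 in plate, F_u = 65 ksi): end bolts L_c = 1.875 − 1.125/2 = 1.3125, R_n = min(1.2×1.3125×0.5×65, 2.4×1×0.5×65) = 51.188 kips/bolt; interior L_c = 3.8125 − 1.125 = 2.6875, R_n = 78 kips/bolt. φR_n = 0.75 × (2×51.188 + 6×78) = 427.8 kips.
Tension rupture (net): A_n = (6.5625 − 2×1.1875)×0.5 = 2.0938 in² (U = 1.0, A_e = A_n). φR_n = 0.75 × 65 × 2.0938 = 102.1 kips.
Governing: min(508.9, 427.8, 102.1) = 102.1 kips → net-section rupture.

102.1 kips (net-section rupture governs)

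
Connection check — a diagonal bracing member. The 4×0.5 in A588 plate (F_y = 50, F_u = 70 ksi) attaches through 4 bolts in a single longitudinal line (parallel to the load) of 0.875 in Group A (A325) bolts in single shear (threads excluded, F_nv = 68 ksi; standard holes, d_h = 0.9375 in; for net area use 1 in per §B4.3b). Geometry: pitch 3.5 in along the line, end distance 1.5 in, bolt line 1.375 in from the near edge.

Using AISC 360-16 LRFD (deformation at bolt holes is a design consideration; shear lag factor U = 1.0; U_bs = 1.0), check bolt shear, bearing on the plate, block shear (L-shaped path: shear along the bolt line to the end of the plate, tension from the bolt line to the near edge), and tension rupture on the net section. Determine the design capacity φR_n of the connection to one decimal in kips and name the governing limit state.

78.8 kips (net-section rupture governs)

Bolt shear: A_b = π(0.875)²/4 = 0.60132 in². φR_n = 0.75 × 68 × 0.60132 × 4 × 1 = 122.7 kips.
Bearing (0.5 in plate, F_u = 70 ksi): end bolts L_c = 1.5 − 0.9375/2 = 1.03125, R_n = min(1.2×1.03125×0.5×70, 2.4×0.875×0.5×70) = 43.313 kips/bolt; interior L_c = 3.5 − 0.9375 = 2.5625, R_n = 73.5 kips/bolt. φR_n = 0.75 × (1×43.313 + 3×73.5) = 197.9 kips.
Block shear: shear path 1×[1.5+3×3.5] = 1×12 in, A_gv = 6, A_nv = 1×(12 − 3.5×1)×0.5 = 4.25 in²; tension to near edge: (1.375 − 0.5×1)×0.5 = 0.4375 in². R_n = min(0.6×70×4.25, 0.6×50×6) + 1.0×70×0.4375 = min(178.5, 180) + 30.625 = 209.13 kips. φR_n = 0.75 × 209.13 = 156.8 kips.
Tension rupture (net): A_n = (4 − 1×1)×0.5 = 1.5 in² (U = 1.0, A_e = A_n). φR_n = 0.75 × 70 × 1.5 = 78.8 kips.
Governing: min(122.7, 197.9, 156.8, 78.8) = 78.8 kips → net-section rupture.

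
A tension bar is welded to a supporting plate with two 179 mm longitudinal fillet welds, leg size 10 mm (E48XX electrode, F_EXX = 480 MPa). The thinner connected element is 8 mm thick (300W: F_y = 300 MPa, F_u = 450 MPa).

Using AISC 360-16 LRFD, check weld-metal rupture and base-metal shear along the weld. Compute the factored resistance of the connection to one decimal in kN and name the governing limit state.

515.5 kN (base-metal shear governs)

Weld metal: throat = 0.707×10 = 7.07 mm, L = 2×179 = 358 mm. φR_n = 0.75 × 0.6 × 480 × 7.07 × 358 = 546.7 kN.
Base metal shear (8 mm plate): yield φR_n = 1.0×0.6×300×8×358 = 515.5 kN; rupture φR_n = 0.75×0.6×450×8×358 = 580.0 kN; take 515.5 kN (yield).
Governing: min(546.7, 515.5) = 515.5 kN → base-metal shear.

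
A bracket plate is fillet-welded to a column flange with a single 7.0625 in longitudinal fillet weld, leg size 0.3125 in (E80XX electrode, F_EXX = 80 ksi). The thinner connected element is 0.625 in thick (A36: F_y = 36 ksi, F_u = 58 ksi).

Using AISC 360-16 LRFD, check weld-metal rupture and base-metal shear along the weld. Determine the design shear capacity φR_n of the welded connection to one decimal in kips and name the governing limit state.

Weld metal: throat = 0.707×0.3125 = 0.22094 in, L = 7.0625 in. φR_n = 0.75 × 0.6 × 80 × 0.22094 × 7.0625 = 56.2 kips.
Base metal shear (0.625 in plate): yield φR_n = 1.0×0.6×36×0.625×7.0625 = 95.3 kips; rupture φR_n = 0.75×0.6×58×0.625×7.0625 = 115.2 kips; take 95.3 kips (yield).
Governing: min(56.2, 95.3) = 56.2 kips → weld metal.

56.2 kips (weld metal governs)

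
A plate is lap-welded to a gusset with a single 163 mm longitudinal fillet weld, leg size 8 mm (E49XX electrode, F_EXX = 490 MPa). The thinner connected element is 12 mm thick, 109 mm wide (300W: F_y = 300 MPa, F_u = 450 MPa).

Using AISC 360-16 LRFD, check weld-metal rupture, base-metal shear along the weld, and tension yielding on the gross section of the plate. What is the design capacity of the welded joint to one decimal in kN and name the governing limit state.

Weld metal: throat = 0.707×8 = 5.656 mm, L = 163 mm. φR_n = 0.75 × 0.6 × 490 × 5.656 × 163 = 203.3 kN.
Base metal shear (12 mm plate): yield φR_n = 1.0×0.6×300×12×163 = 352.1 kN; rupture φR_n = 0.75×0.6×450×12×163 = 396.1 kN; take 352.1 kN (yield).
Tension yield (gross): A_g = 109×12 = 1308 mm². φR_n = 0.90 × 300 × 1308 = 353.2 kN.
Governing: min(203.3, 352.1, 353.2) = 203.3 kN → weld metal.

203.3 kN (weld metal governs)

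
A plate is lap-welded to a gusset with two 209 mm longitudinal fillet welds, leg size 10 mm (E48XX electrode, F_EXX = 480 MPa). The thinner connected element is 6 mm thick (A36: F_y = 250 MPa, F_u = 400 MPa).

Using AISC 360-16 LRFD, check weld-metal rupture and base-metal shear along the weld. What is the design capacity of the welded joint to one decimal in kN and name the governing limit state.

376.2 kN (base-metal shear governs)

Weld metal: throat = 0.707×10 = 7.07 mm, L = 2×209 = 418 mm. φR_n = 0.75 × 0.6 × 480 × 7.07 × 418 = 638.3 kN.
Base metal shear (6 mm plate): yield φR_n = 1.0×0.6×250×6×418 = 376.2 kN; rupture φR_n = 0.75×0.6×400×6×418 = 451.4 kN; take 376.2 kN (yield).
Governing: min(638.3, 376.2) = 376.2 kN → base-metal shear.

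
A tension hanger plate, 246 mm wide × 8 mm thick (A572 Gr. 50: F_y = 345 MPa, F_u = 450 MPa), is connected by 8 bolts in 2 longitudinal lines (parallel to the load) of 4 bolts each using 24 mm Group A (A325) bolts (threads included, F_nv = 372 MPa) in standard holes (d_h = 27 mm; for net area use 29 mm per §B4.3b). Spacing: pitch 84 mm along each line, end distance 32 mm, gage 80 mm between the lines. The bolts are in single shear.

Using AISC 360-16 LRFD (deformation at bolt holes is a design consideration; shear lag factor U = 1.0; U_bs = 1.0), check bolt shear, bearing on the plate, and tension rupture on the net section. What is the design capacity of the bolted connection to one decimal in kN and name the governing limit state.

Bolt shear: A_b = π(24)²/4 = 452.39 mm². φR_n = 0.75 × 372 × 452.39 × 8 × 1 = 1009.7 kN.
Bearing (8 mm plate, F_u = 450 MPa): end bolts L_c = 32 − 27/2 = 18.5, R_n = min(1.2×18.5×8×450, 2.4×24×8×450) = 79.92 kN/bolt; interior L_c = 84 − 27 = 57, R_n = 207.36 kN/bolt. φR_n = 0.75 × (2×79.92 + 6×207.36) = 1053.0 kN.
Tension rupture (net): A_n = (246 − 2×29)×8 = 1504 mm² (U = 1.0, A_e = A_n). φR_n = 0.75 × 450 × 1504 = 507.6 kN.
Governing: min(1009.7, 1053.0, 507.6) = 507.6 kN → net-section rupture.

507.6 kN (net-section rupture governs)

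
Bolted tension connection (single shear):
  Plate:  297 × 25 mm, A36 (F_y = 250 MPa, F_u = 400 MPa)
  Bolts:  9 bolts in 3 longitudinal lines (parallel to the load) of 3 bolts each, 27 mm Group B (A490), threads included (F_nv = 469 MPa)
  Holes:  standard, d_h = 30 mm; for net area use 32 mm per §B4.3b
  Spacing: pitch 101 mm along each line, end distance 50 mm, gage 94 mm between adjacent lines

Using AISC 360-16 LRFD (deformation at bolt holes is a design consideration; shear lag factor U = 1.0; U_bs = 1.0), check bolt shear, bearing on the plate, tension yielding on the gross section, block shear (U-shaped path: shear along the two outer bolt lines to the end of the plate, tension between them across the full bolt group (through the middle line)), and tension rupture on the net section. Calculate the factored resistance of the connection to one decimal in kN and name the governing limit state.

1507.5 kN (net-section rupture governs)

Bolt shear: A_b = π(27)²/4 = 572.56 mm². φR_n = 0.75 × 469 × 572.56 × 9 × 1 = 1812.6 kN.
Bearing (25 mm plate, F_u = 400 MPa): end bolts L_c = 50 − 30/2 = 35, R_n = min(1.2×35×25×400, 2.4×27×25×400) = 420 kN/bolt; interior L_c = 101 − 30 = 71, R_n = 648 kN/bolt. φR_n = 0.75 × (3×420 + 6×648) = 3861.0 kN.
Tension yield (gross): A_g = 297×25 = 7425 mm². φR_n = 0.90 × 250 × 7425 = 1670.6 kN.
Block shear: shear path 2×[50+2×101] = 2×252 mm, A_gv = 12600, A_nv = 2×(252 − 2.5×32)×25 = 8600 mm²; tension across gage: (188 − 2×32)×25 = 3100 mm². R_n = min(0.6×400×8600, 0.6×250×12600) + 1.0×400×3100 = min(2064, 1890) + 1240 = 3130 kN. φR_n = 0.75 × 3130 = 2347.5 kN.
Tension rupture (net): A_n = (297 − 3×32)×25 = 5025 mm² (U = 1.0, A_e = A_n). φR_n = 0.75 × 400 × 5025 = 1507.5 kN.
Governing: min(1812.6, 3861.0, 1670.6, 2347.5, 1507.5) = 1507.5 kN → net-section rupture.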